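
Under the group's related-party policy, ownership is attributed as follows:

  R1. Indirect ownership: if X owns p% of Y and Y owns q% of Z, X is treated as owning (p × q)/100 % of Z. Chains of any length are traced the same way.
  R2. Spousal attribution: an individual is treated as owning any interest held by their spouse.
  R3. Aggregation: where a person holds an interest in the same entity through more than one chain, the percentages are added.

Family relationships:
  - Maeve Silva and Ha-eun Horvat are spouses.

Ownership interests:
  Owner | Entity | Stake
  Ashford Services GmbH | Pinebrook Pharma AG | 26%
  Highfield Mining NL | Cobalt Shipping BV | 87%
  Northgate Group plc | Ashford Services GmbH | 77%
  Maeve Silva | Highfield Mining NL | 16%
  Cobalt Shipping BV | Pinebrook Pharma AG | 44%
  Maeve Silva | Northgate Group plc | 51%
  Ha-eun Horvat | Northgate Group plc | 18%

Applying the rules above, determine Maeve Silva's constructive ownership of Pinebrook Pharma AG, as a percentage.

By spousal attribution (R2), Maeve Silva is treated as also owning Ha-eun Horvat's interest in Northgate Group plc, giving 51% + 18% = 69%.
Chain via Highfield Mining NL → Cobalt Shipping BV (R1): 16% × 87% × 44% = 6.1248% of Pinebrook Pharma AG.
Chain via Northgate Group plc → Ashford Services GmbH (R1): 69% × 77% × 26% = 13.8138% of Pinebrook Pharma AG.
Aggregating (R3): 6.1248% + 13.8138% = 19.9386%.

19.9386%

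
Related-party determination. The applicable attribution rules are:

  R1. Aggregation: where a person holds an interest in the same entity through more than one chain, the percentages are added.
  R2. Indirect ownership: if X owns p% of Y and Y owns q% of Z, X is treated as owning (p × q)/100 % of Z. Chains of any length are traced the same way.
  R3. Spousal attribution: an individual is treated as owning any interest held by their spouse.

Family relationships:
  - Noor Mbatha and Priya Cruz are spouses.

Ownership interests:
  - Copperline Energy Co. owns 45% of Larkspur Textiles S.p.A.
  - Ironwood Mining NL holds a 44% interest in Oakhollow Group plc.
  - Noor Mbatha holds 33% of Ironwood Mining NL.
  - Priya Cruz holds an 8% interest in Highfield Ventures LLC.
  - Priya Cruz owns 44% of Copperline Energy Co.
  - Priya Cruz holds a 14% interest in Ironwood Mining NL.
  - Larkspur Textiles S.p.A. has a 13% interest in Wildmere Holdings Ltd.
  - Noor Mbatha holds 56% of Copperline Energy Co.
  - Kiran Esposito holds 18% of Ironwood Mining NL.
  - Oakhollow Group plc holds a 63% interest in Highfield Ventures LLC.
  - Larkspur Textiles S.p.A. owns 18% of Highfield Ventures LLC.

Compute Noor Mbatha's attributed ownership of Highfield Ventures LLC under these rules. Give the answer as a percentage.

29.1284%

By spousal attribution (R3), Noor Mbatha is treated as also owning Priya Cruz's interest in Ironwood Mining NL, giving 33% + 14% = 47%.
By spousal attribution (R3), Noor Mbatha is treated as also owning Priya Cruz's interest in Copperline Energy Co, giving 56% + 44% = 100%.
By spousal attribution (R3), Noor Mbatha is treated as owning Priya Cruz's 8% interest in Highfield Ventures LLC.
Chain via Ironwood Mining NL → Oakhollow Group plc (R2): 47% × 44% × 63% = 13.0284% of Highfield Ventures LLC.
Chain via Copperline Energy Co. → Larkspur Textiles S.p.A. (R2): 100% × 45% × 18% = 8.1% of Highfield Ventures LLC.
Direct interest in Highfield Ventures LLC: 8%.
Aggregating (R1): 13.0284% + 8.1% + 8% = 29.1284%.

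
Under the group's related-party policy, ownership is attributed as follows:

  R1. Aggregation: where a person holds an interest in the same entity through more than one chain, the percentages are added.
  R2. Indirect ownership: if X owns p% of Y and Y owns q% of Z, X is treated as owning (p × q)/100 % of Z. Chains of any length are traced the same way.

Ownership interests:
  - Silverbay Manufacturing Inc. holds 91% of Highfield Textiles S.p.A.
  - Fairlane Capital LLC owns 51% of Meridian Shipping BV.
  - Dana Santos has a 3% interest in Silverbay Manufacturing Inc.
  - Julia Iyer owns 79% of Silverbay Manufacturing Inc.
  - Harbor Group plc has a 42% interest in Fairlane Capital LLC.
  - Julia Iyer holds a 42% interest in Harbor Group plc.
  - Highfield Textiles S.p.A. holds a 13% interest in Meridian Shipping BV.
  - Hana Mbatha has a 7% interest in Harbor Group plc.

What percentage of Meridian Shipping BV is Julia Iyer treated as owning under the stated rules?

Chain via Harbor Group plc → Fairlane Capital LLC (R2): 42% × 42% × 51% = 8.9964% of Meridian Shipping BV.
Chain via Silverbay Manufacturing Inc. → Highfield Textiles S.p.A. (R2): 79% × 91% × 13% = 9.3457% of Meridian Shipping BV.
Aggregating (R1): 8.9964% + 9.3457% = 18.3421%.

18.3421%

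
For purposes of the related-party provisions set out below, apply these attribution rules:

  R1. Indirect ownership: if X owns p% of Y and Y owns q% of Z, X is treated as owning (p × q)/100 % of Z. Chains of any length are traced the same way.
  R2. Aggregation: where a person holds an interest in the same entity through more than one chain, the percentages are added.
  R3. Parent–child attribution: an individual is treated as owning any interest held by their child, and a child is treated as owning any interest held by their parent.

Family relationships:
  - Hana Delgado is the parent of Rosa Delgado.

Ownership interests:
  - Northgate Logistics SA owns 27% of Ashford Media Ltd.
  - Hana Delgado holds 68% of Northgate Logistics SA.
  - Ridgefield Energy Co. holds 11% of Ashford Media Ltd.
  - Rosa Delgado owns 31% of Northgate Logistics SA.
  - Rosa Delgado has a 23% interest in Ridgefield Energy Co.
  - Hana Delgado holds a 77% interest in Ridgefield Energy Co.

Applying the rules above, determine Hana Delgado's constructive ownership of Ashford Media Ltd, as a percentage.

By parent–child attribution (R3), Hana Delgado is treated as also owning Rosa Delgado's interest in Northgate Logistics SA, giving 68% + 31% = 99%.
By parent–child attribution (R3), Hana Delgado is treated as also owning Rosa Delgado's interest in Ridgefield Energy Co, giving 77% + 23% = 100%.
Chain via Northgate Logistics SA (R1): 99% × 27% = 26.73% of Ashford Media Ltd.
Chain via Ridgefield Energy Co. (R1): 100% × 11% = 11% of Ashford Media Ltd.
Aggregating (R2): 26.73% + 11% = 37.73%.

37.73%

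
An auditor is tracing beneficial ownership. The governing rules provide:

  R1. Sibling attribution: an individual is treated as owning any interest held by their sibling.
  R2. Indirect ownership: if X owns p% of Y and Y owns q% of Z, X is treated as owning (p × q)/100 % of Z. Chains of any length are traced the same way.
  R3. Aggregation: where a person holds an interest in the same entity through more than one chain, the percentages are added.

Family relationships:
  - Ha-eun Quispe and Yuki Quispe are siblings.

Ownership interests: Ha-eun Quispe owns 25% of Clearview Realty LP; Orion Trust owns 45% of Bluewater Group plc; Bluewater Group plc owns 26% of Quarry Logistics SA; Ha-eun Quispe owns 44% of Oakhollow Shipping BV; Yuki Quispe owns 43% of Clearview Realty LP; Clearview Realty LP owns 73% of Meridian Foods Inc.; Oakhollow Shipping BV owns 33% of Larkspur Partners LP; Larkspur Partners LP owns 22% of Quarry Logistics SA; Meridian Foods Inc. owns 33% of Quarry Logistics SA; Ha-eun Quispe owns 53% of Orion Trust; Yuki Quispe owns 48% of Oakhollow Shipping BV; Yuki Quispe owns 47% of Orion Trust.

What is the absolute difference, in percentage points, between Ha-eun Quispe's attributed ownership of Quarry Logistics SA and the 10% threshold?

24.7604

By sibling attribution (R1), Ha-eun Quispe is treated as also owning Yuki Quispe's interest in Oakhollow Shipping BV, giving 44% + 48% = 92%.
By sibling attribution (R1), Ha-eun Quispe is treated as also owning Yuki Quispe's interest in Clearview Realty LP, giving 25% + 43% = 68%.
By sibling attribution (R1), Ha-eun Quispe is treated as also owning Yuki Quispe's interest in Orion Trust, giving 53% + 47% = 100%.
Chain via Oakhollow Shipping BV → Larkspur Partners LP (R2): 92% × 33% × 22% = 6.6792% of Quarry Logistics SA.
Chain via Clearview Realty LP → Meridian Foods Inc. (R2): 68% × 73% × 33% = 16.3812% of Quarry Logistics SA.
Chain via Orion Trust → Bluewater Group plc (R2): 100% × 45% × 26% = 11.7% of Quarry Logistics SA.
Aggregating (R3): 6.6792% + 16.3812% + 11.7% = 34.7604%.
34.7604% exceeds the 10% threshold by 24.7604 percentage points.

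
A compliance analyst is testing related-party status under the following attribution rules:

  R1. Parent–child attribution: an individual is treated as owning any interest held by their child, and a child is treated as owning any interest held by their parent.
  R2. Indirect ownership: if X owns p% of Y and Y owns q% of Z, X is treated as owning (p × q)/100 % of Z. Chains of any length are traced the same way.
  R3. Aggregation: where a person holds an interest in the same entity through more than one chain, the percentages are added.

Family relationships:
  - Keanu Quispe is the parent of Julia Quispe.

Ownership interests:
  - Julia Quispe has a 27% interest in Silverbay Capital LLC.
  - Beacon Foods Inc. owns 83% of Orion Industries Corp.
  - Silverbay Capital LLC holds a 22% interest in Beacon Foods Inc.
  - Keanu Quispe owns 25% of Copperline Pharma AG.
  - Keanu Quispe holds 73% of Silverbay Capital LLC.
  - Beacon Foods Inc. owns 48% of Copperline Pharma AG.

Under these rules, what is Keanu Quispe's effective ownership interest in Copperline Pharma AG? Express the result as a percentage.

By parent–child attribution (R1), Keanu Quispe is treated as also owning Julia Quispe's interest in Silverbay Capital LLC, giving 73% + 27% = 100%.
Chain via Silverbay Capital LLC → Beacon Foods Inc. (R2): 100% × 22% × 48% = 10.56% of Copperline Pharma AG.
Direct interest in Copperline Pharma AG: 25%.
Aggregating (R3): 10.56% + 25% = 35.56%.

35.56%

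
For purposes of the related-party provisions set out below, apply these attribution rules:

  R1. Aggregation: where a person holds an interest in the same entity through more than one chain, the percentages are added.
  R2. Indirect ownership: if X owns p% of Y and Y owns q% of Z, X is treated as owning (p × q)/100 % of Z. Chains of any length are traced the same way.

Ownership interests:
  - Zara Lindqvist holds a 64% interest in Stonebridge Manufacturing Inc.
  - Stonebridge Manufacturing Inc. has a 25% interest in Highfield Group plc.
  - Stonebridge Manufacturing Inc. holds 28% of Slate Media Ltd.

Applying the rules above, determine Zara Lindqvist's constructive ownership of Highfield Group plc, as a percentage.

Chain via Stonebridge Manufacturing Inc. (R2): 64% × 25% = 16% of Highfield Group plc.

16%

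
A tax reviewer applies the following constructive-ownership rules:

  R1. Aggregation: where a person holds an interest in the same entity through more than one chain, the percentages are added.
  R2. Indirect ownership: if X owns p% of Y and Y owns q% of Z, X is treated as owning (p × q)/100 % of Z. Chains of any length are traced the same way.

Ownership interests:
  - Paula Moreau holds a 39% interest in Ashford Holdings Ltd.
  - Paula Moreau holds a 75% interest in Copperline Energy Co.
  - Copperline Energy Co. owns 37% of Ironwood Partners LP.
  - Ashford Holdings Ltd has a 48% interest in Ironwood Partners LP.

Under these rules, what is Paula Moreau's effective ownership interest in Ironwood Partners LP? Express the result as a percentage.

Chain via Ashford Holdings Ltd (R2): 39% × 48% = 18.72% of Ironwood Partners LP.
Chain via Copperline Energy Co. (R2): 75% × 37% = 27.75% of Ironwood Partners LP.
Aggregating (R1): 18.72% + 27.75% = 46.47%.

46.47%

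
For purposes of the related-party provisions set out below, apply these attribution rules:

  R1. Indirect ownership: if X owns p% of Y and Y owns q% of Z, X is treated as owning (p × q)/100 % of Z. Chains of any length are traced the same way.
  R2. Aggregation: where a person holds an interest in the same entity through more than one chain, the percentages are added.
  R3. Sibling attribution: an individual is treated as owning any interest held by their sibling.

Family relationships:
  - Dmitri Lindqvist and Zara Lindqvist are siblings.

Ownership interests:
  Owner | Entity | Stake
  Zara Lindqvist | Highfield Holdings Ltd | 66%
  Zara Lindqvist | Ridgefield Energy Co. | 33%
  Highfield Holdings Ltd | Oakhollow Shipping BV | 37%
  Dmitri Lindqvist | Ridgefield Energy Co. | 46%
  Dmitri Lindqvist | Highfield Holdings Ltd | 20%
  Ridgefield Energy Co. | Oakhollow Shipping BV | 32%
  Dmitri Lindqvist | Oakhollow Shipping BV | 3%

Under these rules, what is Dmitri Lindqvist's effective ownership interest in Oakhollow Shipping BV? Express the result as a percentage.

60.1%

By sibling attribution (R3), Dmitri Lindqvist is treated as also owning Zara Lindqvist's interest in Ridgefield Energy Co, giving 46% + 33% = 79%.
By sibling attribution (R3), Dmitri Lindqvist is treated as also owning Zara Lindqvist's interest in Highfield Holdings Ltd, giving 20% + 66% = 86%.
Chain via Ridgefield Energy Co. (R1): 79% × 32% = 25.28% of Oakhollow Shipping BV.
Chain via Highfield Holdings Ltd (R1): 86% × 37% = 31.82% of Oakhollow Shipping BV.
Direct interest in Oakhollow Shipping BV: 3%.
Aggregating (R2): 25.28% + 31.82% + 3% = 60.1%.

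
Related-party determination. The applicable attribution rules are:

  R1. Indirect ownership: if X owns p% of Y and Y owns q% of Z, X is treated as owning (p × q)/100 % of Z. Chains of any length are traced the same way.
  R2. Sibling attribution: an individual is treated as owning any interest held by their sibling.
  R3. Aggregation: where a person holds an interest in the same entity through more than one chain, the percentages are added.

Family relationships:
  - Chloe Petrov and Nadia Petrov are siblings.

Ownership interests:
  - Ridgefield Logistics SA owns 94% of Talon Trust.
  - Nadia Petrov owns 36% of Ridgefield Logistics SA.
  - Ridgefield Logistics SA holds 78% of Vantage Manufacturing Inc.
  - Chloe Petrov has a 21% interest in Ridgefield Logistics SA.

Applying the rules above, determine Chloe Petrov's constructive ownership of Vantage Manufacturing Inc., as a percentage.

By sibling attribution (R2), Chloe Petrov is treated as also owning Nadia Petrov's interest in Ridgefield Logistics SA, giving 21% + 36% = 57%.
Chain via Ridgefield Logistics SA (R1): 57% × 78% = 44.46% of Vantage Manufacturing Inc.

44.46%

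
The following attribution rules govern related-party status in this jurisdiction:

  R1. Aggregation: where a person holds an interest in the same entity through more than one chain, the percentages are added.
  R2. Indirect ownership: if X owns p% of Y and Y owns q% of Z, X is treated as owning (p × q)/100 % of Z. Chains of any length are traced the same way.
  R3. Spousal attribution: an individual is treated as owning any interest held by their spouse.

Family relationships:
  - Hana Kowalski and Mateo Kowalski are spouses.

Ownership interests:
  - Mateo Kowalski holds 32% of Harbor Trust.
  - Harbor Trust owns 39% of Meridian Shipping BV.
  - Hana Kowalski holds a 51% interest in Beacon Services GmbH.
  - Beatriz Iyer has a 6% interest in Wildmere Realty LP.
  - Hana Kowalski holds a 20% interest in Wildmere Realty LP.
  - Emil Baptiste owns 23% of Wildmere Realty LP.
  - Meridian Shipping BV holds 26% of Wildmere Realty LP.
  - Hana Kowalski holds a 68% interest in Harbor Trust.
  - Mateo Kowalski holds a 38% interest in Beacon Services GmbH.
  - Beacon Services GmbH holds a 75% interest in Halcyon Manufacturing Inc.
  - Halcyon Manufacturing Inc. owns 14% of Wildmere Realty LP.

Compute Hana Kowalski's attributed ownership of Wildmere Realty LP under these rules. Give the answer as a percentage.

By spousal attribution (R3), Hana Kowalski is treated as also owning Mateo Kowalski's interest in Beacon Services GmbH, giving 51% + 38% = 89%.
By spousal attribution (R3), Hana Kowalski is treated as also owning Mateo Kowalski's interest in Harbor Trust, giving 68% + 32% = 100%.
Chain via Beacon Services GmbH → Halcyon Manufacturing Inc. (R2): 89% × 75% × 14% = 9.345% of Wildmere Realty LP.
Chain via Harbor Trust → Meridian Shipping BV (R2): 100% × 39% × 26% = 10.14% of Wildmere Realty LP.
Direct interest in Wildmere Realty LP: 20%.
Aggregating (R1): 9.345% + 10.14% + 20% = 39.485%.

39.485%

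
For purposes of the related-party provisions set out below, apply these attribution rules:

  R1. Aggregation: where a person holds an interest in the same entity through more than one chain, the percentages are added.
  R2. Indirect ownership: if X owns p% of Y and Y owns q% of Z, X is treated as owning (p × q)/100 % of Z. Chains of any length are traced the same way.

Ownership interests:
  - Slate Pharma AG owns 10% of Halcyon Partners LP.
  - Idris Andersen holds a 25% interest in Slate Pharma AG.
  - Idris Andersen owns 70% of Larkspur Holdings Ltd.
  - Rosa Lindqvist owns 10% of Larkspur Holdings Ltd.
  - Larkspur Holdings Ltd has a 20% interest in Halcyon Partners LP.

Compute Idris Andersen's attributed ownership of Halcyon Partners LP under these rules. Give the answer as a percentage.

16.5%

Chain via Larkspur Holdings Ltd (R2): 70% × 20% = 14% of Halcyon Partners LP.
Chain via Slate Pharma AG (R2): 25% × 10% = 2.5% of Halcyon Partners LP.
Aggregating (R1): 14% + 2.5% = 16.5%.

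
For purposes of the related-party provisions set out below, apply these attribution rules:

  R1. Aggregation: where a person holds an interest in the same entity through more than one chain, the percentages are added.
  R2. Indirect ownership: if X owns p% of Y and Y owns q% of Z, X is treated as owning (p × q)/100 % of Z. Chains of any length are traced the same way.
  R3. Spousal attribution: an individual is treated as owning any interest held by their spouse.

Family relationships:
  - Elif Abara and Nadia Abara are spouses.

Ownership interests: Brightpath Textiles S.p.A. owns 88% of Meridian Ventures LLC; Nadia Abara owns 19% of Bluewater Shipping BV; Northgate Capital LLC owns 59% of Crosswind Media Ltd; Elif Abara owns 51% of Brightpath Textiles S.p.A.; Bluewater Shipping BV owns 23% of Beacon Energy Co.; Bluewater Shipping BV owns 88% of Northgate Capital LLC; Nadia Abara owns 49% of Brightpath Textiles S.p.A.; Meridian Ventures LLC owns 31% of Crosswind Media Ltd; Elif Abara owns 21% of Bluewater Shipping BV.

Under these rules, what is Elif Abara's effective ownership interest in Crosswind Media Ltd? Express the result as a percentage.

48.048%

By spousal attribution (R3), Elif Abara is treated as also owning Nadia Abara's interest in Bluewater Shipping BV, giving 21% + 19% = 40%.
By spousal attribution (R3), Elif Abara is treated as also owning Nadia Abara's interest in Brightpath Textiles S.p.A, giving 51% + 49% = 100%.
Chain via Bluewater Shipping BV → Northgate Capital LLC (R2): 40% × 88% × 59% = 20.768% of Crosswind Media Ltd.
Chain via Brightpath Textiles S.p.A. → Meridian Ventures LLC (R2): 100% × 88% × 31% = 27.28% of Crosswind Media Ltd.
Aggregating (R1): 20.768% + 27.28% = 48.048%.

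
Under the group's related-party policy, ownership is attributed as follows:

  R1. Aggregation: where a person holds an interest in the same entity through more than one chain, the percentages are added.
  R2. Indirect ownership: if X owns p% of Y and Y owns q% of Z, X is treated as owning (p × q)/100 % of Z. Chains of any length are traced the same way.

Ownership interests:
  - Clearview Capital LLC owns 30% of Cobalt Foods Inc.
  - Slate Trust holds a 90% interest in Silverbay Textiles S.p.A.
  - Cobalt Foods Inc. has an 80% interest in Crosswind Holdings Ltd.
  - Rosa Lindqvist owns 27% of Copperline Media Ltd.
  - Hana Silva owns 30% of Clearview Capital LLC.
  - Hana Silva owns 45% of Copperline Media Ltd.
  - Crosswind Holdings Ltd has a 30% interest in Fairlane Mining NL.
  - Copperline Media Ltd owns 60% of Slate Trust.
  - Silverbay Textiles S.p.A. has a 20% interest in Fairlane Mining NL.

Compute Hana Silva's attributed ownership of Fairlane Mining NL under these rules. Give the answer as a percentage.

Chain via Clearview Capital LLC → Cobalt Foods Inc. → Crosswind Holdings Ltd (R2): 30% × 30% × 80% × 30% = 2.16% of Fairlane Mining NL.
Chain via Copperline Media Ltd → Slate Trust → Silverbay Textiles S.p.A. (R2): 45% × 60% × 90% × 20% = 4.86% of Fairlane Mining NL.
Aggregating (R1): 2.16% + 4.86% = 7.02%.

7.02%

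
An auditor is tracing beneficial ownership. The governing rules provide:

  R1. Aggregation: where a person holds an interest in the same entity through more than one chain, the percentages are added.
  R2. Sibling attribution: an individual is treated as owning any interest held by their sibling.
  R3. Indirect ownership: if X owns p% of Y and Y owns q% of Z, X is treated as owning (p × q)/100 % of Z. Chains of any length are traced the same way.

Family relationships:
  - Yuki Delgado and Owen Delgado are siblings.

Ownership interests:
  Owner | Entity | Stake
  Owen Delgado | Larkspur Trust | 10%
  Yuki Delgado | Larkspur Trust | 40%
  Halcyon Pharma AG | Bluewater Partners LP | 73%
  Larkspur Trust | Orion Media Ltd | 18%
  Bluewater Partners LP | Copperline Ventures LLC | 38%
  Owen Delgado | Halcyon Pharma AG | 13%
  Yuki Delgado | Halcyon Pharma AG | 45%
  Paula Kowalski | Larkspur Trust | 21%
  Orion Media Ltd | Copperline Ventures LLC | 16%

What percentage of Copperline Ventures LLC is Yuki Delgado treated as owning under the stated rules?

By sibling attribution (R2), Yuki Delgado is treated as also owning Owen Delgado's interest in Larkspur Trust, giving 40% + 10% = 50%.
By sibling attribution (R2), Yuki Delgado is treated as also owning Owen Delgado's interest in Halcyon Pharma AG, giving 45% + 13% = 58%.
Chain via Larkspur Trust → Orion Media Ltd (R3): 50% × 18% × 16% = 1.44% of Copperline Ventures LLC.
Chain via Halcyon Pharma AG → Bluewater Partners LP (R3): 58% × 73% × 38% = 16.0892% of Copperline Ventures LLC.
Aggregating (R1): 1.44% + 16.0892% = 17.5292%.

17.5292%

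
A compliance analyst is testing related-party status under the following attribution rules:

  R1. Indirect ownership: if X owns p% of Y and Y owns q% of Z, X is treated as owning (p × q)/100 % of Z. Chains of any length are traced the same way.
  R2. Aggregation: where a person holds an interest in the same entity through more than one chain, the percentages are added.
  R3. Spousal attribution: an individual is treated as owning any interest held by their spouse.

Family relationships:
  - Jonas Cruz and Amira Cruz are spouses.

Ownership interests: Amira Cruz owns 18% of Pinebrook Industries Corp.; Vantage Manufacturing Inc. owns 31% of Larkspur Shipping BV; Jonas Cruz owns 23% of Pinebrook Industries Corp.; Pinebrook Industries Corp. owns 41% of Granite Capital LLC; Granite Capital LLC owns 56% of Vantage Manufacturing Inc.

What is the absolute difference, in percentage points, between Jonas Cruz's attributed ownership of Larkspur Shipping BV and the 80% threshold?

By spousal attribution (R3), Jonas Cruz is treated as also owning Amira Cruz's interest in Pinebrook Industries Corp, giving 23% + 18% = 41%.
Chain via Pinebrook Industries Corp. → Granite Capital LLC → Vantage Manufacturing Inc. (R1): 41% × 41% × 56% × 31% = 2.918216% of Larkspur Shipping BV.
2.918216% falls short of the 80% threshold by 77.081784 percentage points.

77.081784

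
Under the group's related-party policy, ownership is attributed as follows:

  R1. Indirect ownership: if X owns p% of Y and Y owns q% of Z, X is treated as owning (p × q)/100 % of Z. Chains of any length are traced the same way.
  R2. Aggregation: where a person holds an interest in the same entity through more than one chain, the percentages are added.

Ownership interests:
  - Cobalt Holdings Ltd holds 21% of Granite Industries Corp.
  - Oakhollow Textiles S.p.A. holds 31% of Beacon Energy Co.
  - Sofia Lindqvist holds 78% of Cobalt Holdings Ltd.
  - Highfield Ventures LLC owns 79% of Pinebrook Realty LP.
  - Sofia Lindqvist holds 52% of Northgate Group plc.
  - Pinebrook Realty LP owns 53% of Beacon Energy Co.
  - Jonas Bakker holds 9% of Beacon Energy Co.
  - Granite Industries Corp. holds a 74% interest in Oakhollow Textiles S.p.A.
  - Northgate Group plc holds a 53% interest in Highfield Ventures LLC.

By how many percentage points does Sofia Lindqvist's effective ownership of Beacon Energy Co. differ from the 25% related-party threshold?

Chain via Cobalt Holdings Ltd → Granite Industries Corp. → Oakhollow Textiles S.p.A. (R1): 78% × 21% × 74% × 31% = 3.757572% of Beacon Energy Co.
Chain via Northgate Group plc → Highfield Ventures LLC → Pinebrook Realty LP (R1): 52% × 53% × 79% × 53% = 11.539372% of Beacon Energy Co.
Aggregating (R2): 3.757572% + 11.539372% = 15.296944%.
15.296944% falls short of the 25% threshold by 9.703056 percentage points.

9.703056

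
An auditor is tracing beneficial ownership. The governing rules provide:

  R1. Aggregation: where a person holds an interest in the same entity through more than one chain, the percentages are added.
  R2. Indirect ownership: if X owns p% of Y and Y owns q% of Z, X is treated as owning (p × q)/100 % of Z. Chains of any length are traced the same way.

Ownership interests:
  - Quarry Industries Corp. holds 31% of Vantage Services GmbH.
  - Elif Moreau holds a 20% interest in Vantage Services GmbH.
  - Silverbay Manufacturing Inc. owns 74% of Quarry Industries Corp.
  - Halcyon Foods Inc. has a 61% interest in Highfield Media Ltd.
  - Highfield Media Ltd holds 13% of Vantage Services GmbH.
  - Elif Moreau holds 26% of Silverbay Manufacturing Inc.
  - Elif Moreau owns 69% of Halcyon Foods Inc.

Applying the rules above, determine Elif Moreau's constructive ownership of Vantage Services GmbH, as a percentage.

31.4361%

Chain via Silverbay Manufacturing Inc. → Quarry Industries Corp. (R2): 26% × 74% × 31% = 5.9644% of Vantage Services GmbH.
Chain via Halcyon Foods Inc. → Highfield Media Ltd (R2): 69% × 61% × 13% = 5.4717% of Vantage Services GmbH.
Direct interest in Vantage Services GmbH: 20%.
Aggregating (R1): 5.9644% + 5.4717% + 20% = 31.4361%.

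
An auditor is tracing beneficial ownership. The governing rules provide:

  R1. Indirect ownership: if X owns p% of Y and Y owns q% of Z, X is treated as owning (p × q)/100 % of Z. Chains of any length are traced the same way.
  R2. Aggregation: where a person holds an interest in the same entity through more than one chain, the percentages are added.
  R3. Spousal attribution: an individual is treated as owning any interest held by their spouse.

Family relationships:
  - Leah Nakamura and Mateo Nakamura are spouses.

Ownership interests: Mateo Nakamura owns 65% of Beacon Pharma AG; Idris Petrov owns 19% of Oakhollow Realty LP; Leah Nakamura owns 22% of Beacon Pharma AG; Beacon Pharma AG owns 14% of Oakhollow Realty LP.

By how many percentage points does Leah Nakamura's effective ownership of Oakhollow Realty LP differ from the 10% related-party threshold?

2.18

By spousal attribution (R3), Leah Nakamura is treated as also owning Mateo Nakamura's interest in Beacon Pharma AG, giving 22% + 65% = 87%.
Chain via Beacon Pharma AG (R1): 87% × 14% = 12.18% of Oakhollow Realty LP.
12.18% exceeds the 10% threshold by 2.18 percentage points.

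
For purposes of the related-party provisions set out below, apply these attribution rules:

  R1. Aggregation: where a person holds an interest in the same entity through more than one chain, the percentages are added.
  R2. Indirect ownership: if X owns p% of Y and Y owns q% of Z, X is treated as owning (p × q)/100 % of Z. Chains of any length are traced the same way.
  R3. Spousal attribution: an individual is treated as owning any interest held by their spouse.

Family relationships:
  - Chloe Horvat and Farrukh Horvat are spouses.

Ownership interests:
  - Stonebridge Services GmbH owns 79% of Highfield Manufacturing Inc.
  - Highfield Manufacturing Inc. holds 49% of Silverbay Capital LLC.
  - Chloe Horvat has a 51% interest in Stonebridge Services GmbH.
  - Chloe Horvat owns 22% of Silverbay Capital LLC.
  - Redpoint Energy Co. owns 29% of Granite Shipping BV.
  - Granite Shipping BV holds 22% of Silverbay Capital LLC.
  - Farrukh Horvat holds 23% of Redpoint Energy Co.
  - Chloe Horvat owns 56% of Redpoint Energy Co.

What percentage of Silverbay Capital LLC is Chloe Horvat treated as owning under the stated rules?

46.7823%

By spousal attribution (R3), Chloe Horvat is treated as also owning Farrukh Horvat's interest in Redpoint Energy Co, giving 56% + 23% = 79%.
Chain via Stonebridge Services GmbH → Highfield Manufacturing Inc. (R2): 51% × 79% × 49% = 19.7421% of Silverbay Capital LLC.
Chain via Redpoint Energy Co. → Granite Shipping BV (R2): 79% × 29% × 22% = 5.0402% of Silverbay Capital LLC.
Direct interest in Silverbay Capital LLC: 22%.
Aggregating (R1): 19.7421% + 5.0402% + 22% = 46.7823%.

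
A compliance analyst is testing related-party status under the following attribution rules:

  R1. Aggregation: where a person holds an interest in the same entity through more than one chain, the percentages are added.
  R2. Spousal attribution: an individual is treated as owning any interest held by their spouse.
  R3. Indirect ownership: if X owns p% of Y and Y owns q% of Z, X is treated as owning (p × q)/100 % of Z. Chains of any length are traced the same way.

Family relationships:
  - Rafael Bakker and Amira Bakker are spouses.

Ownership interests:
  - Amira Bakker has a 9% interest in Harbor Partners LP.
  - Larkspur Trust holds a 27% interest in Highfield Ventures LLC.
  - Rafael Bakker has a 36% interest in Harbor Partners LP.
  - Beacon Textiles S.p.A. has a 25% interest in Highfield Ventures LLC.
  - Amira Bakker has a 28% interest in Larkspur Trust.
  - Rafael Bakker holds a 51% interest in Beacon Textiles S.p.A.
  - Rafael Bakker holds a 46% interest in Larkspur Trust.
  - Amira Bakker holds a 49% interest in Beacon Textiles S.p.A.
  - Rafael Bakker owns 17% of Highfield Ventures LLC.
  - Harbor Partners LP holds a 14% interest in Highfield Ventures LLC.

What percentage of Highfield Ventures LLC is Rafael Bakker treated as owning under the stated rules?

By spousal attribution (R2), Rafael Bakker is treated as also owning Amira Bakker's interest in Beacon Textiles S.p.A, giving 51% + 49% = 100%.
By spousal attribution (R2), Rafael Bakker is treated as also owning Amira Bakker's interest in Larkspur Trust, giving 46% + 28% = 74%.
By spousal attribution (R2), Rafael Bakker is treated as also owning Amira Bakker's interest in Harbor Partners LP, giving 36% + 9% = 45%.
Chain via Beacon Textiles S.p.A. (R3): 100% × 25% = 25% of Highfield Ventures LLC.
Chain via Larkspur Trust (R3): 74% × 27% = 19.98% of Highfield Ventures LLC.
Chain via Harbor Partners LP (R3): 45% × 14% = 6.3% of Highfield Ventures LLC.
Direct interest in Highfield Ventures LLC: 17%.
Aggregating (R1): 25% + 19.98% + 6.3% + 17% = 68.28%.

68.28%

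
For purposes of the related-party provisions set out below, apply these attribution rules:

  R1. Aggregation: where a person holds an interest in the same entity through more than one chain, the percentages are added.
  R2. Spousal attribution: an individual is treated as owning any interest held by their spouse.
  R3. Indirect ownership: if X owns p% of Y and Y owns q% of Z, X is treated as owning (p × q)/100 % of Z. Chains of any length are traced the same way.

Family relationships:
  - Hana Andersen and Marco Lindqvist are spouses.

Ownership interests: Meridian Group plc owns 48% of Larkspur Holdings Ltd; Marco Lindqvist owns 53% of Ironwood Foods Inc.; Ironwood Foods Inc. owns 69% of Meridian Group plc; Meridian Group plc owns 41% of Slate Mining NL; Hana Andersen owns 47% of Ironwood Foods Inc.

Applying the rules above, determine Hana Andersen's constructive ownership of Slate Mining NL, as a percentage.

By spousal attribution (R2), Hana Andersen is treated as also owning Marco Lindqvist's interest in Ironwood Foods Inc, giving 47% + 53% = 100%.
Chain via Ironwood Foods Inc. → Meridian Group plc (R3): 100% × 69% × 41% = 28.29% of Slate Mining NL.

28.29%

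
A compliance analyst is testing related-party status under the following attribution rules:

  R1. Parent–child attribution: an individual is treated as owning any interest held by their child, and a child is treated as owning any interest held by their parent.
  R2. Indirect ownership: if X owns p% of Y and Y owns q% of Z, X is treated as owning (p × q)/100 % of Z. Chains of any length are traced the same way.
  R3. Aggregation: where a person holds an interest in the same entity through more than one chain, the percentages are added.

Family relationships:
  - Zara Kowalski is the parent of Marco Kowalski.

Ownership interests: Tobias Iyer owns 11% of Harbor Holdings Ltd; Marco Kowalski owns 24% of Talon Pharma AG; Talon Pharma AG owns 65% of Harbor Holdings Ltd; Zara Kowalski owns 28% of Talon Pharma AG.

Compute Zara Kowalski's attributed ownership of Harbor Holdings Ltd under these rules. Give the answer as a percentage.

33.8%

By parent–child attribution (R1), Zara Kowalski is treated as also owning Marco Kowalski's interest in Talon Pharma AG, giving 28% + 24% = 52%.
Chain via Talon Pharma AG (R2): 52% × 65% = 33.8% of Harbor Holdings Ltd.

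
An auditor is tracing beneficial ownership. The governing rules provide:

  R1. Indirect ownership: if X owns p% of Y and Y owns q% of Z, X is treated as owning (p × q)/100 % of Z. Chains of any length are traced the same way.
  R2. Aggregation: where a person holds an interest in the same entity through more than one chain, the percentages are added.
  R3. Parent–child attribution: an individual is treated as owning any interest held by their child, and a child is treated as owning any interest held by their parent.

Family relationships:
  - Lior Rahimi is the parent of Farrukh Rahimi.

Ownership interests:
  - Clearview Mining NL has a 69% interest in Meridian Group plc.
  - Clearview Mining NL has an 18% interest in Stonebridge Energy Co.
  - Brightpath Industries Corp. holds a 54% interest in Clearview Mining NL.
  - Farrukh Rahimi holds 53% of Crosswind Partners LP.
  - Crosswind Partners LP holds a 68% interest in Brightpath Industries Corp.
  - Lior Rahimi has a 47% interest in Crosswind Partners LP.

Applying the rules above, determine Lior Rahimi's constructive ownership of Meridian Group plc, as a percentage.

25.3368%

By parent–child attribution (R3), Lior Rahimi is treated as also owning Farrukh Rahimi's interest in Crosswind Partners LP, giving 47% + 53% = 100%.
Chain via Crosswind Partners LP → Brightpath Industries Corp. → Clearview Mining NL (R1): 100% × 68% × 54% × 69% = 25.3368% of Meridian Group plc.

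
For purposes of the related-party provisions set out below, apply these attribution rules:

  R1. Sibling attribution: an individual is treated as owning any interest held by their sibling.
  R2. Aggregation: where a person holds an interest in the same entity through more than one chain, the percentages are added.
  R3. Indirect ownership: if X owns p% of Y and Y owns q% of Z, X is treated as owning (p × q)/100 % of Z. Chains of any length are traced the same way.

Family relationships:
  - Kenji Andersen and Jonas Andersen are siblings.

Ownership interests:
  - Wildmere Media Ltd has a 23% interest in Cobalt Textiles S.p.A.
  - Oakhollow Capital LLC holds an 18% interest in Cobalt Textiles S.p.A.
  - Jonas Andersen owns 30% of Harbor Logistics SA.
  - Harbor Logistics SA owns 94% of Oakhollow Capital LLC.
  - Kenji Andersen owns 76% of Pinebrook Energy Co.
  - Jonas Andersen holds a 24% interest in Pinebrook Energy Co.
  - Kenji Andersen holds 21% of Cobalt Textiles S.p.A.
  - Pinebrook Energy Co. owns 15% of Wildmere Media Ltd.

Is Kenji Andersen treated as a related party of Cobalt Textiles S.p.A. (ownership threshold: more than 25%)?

Yes

By sibling attribution (R1), Kenji Andersen is treated as also owning Jonas Andersen's interest in Pinebrook Energy Co, giving 76% + 24% = 100%.
By sibling attribution (R1), Kenji Andersen is treated as owning Jonas Andersen's 30% interest in Harbor Logistics SA.
Chain via Pinebrook Energy Co. → Wildmere Media Ltd (R3): 100% × 15% × 23% = 3.45% of Cobalt Textiles S.p.A.
Direct interest in Cobalt Textiles S.p.A: 21%.
Chain via Harbor Logistics SA → Oakhollow Capital LLC (R3): 30% × 94% × 18% = 5.076% of Cobalt Textiles S.p.A.
Aggregating (R2): 3.45% + 21% + 5.076% = 29.526%.
29.526% exceeds the 25% threshold, so Kenji is a related party to Cobalt Textiles S.p.A.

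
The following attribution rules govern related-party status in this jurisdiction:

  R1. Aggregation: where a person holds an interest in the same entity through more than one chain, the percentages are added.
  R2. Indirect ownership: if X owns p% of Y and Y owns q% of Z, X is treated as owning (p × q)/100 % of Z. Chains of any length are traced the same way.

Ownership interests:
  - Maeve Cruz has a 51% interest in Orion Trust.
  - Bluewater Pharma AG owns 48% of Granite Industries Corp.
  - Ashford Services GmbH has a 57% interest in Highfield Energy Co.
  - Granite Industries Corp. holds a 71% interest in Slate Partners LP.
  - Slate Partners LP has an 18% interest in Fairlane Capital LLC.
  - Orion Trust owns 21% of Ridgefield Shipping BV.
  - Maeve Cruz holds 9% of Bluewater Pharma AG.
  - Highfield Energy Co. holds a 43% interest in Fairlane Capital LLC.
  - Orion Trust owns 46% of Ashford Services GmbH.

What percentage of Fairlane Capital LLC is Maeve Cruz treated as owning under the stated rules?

6.302142%

Chain via Orion Trust → Ashford Services GmbH → Highfield Energy Co. (R2): 51% × 46% × 57% × 43% = 5.750046% of Fairlane Capital LLC.
Chain via Bluewater Pharma AG → Granite Industries Corp. → Slate Partners LP (R2): 9% × 48% × 71% × 18% = 0.552096% of Fairlane Capital LLC.
Aggregating (R1): 5.750046% + 0.552096% = 6.302142%.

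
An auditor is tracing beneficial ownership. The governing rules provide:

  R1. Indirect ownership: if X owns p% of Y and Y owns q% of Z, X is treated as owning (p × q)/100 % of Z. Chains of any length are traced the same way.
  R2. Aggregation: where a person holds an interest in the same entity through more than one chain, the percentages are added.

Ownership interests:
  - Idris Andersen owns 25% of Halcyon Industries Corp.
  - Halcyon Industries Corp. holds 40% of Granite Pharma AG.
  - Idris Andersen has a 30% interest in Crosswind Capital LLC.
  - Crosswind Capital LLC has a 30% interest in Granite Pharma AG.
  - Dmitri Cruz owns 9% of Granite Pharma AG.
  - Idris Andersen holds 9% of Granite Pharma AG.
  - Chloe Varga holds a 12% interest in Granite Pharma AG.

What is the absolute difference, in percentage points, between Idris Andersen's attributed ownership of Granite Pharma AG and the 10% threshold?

Chain via Halcyon Industries Corp. (R1): 25% × 40% = 10% of Granite Pharma AG.
Chain via Crosswind Capital LLC (R1): 30% × 30% = 9% of Granite Pharma AG.
Direct interest in Granite Pharma AG: 9%.
Aggregating (R2): 10% + 9% + 9% = 28%.
28% exceeds the 10% threshold by 18 percentage points.

18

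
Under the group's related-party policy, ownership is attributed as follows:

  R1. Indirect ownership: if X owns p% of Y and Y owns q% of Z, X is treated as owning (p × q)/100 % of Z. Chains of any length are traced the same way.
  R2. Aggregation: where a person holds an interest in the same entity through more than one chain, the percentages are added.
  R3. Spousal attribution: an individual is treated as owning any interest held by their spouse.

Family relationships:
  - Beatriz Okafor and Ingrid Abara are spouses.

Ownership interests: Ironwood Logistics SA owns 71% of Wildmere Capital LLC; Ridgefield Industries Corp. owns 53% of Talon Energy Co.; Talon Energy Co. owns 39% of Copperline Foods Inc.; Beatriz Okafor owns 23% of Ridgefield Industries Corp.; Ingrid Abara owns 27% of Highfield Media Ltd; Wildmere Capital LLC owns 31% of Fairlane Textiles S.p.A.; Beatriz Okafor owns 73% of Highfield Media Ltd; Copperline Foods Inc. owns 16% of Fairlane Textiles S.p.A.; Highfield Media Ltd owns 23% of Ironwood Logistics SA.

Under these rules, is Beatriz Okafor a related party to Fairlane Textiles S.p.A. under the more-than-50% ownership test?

No

By spousal attribution (R3), Beatriz Okafor is treated as also owning Ingrid Abara's interest in Highfield Media Ltd, giving 73% + 27% = 100%.
Chain via Ridgefield Industries Corp. → Talon Energy Co. → Copperline Foods Inc. (R1): 23% × 53% × 39% × 16% = 0.760656% of Fairlane Textiles S.p.A.
Chain via Highfield Media Ltd → Ironwood Logistics SA → Wildmere Capital LLC (R1): 100% × 23% × 71% × 31% = 5.0623% of Fairlane Textiles S.p.A.
Aggregating (R2): 0.760656% + 5.0623% = 5.822956%.
5.822956% does not exceed the 50% threshold, so Beatriz is not a related party to Fairlane Textiles S.p.A.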